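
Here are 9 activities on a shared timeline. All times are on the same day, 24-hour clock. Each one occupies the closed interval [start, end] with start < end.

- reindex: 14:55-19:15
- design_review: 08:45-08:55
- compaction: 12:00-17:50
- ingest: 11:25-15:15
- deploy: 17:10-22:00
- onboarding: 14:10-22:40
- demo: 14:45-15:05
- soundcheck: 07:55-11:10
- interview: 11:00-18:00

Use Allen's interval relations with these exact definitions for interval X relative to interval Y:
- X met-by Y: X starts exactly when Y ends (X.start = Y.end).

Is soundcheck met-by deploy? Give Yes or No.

No

soundcheck = [07:55, 11:10], deploy = [17:10, 22:00].
Actual relation of soundcheck to deploy: before.
Asked whether 'met-by' holds → No.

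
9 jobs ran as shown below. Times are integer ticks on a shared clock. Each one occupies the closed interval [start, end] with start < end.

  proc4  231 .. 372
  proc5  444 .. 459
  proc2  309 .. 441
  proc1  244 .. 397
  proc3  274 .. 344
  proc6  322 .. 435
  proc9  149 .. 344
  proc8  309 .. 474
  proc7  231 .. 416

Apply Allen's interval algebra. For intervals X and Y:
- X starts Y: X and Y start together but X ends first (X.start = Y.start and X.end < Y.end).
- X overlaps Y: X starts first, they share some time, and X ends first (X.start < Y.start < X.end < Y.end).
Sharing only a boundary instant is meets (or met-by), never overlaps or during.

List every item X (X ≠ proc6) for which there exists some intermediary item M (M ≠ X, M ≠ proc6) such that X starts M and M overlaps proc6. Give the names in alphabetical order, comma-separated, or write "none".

Target proc6 = [322, 435].
Intermediaries M with M overlaps proc6: proc1, proc3, proc4, proc7, proc9.
Via proc1 — items with X starts proc1: none.
Via proc3 — items with X starts proc3: none.
Via proc4 — items with X starts proc4: none.
Via proc7 — items with X starts proc7: proc4.
Via proc9 — items with X starts proc9: none.
Union: proc4.

proc4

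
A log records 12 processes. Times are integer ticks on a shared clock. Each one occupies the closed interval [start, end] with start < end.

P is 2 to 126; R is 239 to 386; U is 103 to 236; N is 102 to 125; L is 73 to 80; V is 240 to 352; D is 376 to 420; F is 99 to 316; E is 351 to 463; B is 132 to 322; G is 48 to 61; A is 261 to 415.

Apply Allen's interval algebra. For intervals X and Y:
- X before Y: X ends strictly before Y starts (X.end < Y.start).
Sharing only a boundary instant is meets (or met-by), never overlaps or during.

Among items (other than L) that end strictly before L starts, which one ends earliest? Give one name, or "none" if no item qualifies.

G

Target L = [73, 80].
A [261, 415] → after → excluded.
B [132, 322] → after → excluded.
D [376, 420] → after → excluded.
E [351, 463] → after → excluded.
F [99, 316] → after → excluded.
G [48, 61] → before → candidate.
N [102, 125] → after → excluded.
P [2, 126] → contains → excluded.
R [239, 386] → after → excluded.
U [103, 236] → after → excluded.
V [240, 352] → after → excluded.
Among candidates, earliest end is 61 → G.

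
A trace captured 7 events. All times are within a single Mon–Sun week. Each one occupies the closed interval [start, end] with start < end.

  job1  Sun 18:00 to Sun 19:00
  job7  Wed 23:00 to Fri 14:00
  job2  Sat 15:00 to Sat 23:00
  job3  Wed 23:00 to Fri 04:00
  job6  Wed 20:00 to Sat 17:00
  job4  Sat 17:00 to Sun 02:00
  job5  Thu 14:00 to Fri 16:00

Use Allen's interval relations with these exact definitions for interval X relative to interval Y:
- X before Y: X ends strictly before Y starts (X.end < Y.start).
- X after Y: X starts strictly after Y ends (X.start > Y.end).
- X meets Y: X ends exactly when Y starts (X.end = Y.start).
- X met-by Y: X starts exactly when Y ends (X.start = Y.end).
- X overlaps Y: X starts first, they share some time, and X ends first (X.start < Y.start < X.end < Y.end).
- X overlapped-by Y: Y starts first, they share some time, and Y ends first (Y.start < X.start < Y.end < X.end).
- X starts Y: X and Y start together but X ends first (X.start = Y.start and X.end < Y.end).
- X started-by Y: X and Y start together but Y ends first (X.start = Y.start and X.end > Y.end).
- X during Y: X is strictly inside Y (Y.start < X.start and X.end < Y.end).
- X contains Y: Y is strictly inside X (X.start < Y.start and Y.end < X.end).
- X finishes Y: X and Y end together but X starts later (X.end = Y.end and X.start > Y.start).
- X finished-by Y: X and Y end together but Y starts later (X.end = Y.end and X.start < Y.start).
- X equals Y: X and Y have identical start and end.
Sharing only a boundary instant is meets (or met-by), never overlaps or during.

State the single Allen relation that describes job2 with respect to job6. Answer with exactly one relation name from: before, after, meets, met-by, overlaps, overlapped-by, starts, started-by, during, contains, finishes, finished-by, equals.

job2 = [Sat 15:00, Sat 23:00]; job6 = [Wed 20:00, Sat 17:00].
Compare endpoints: job2.start > job6.start, job2.start < job6.end, job2.end > job6.start, job2.end > job6.end.
That pattern is 'overlapped-by'.

overlapped-by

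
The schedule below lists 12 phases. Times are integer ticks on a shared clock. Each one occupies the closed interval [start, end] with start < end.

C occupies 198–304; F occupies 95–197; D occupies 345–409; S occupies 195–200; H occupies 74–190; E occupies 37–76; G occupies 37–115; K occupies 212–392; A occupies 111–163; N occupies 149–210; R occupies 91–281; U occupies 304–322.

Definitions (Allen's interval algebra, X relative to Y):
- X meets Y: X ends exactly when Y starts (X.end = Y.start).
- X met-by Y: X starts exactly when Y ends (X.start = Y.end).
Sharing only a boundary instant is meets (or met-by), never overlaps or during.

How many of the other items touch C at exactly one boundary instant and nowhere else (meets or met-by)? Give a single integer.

1

Target C = [198, 304].
A [111, 163] → before → no.
D [345, 409] → after → no.
E [37, 76] → before → no.
F [95, 197] → before → no.
G [37, 115] → before → no.
H [74, 190] → before → no.
K [212, 392] → overlapped-by → no.
N [149, 210] → overlaps → no.
R [91, 281] → overlaps → no.
S [195, 200] → overlaps → no.
U [304, 322] → met-by → counts.
Total: 1.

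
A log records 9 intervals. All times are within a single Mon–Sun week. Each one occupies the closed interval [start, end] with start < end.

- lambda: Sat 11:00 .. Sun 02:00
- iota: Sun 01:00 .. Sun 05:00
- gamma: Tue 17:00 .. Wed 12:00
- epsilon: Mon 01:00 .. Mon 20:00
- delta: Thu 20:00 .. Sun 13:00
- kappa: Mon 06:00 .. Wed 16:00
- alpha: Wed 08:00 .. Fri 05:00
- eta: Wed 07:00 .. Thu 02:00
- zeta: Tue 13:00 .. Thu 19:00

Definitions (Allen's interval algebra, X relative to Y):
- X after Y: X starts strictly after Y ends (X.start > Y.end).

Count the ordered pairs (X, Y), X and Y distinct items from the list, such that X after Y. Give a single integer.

21

Checking all 72 ordered pairs for relation 'after'; matching pairs in alphabetical order:
(alpha, epsilon): alpha after epsilon ✓
(delta, epsilon): delta after epsilon ✓
(delta, eta): delta after eta ✓
(delta, gamma): delta after gamma ✓
(delta, kappa): delta after kappa ✓
(delta, zeta): delta after zeta ✓
(eta, epsilon): eta after epsilon ✓
(gamma, epsilon): gamma after epsilon ✓
(iota, alpha): iota after alpha ✓
(iota, epsilon): iota after epsilon ✓
(iota, eta): iota after eta ✓
(iota, gamma): iota after gamma ✓
(iota, kappa): iota after kappa ✓
(iota, zeta): iota after zeta ✓
(lambda, alpha): lambda after alpha ✓
(lambda, epsilon): lambda after epsilon ✓
(lambda, eta): lambda after eta ✓
(lambda, gamma): lambda after gamma ✓
(lambda, kappa): lambda after kappa ✓
(lambda, zeta): lambda after zeta ✓
(zeta, epsilon): zeta after epsilon ✓
Count: 21.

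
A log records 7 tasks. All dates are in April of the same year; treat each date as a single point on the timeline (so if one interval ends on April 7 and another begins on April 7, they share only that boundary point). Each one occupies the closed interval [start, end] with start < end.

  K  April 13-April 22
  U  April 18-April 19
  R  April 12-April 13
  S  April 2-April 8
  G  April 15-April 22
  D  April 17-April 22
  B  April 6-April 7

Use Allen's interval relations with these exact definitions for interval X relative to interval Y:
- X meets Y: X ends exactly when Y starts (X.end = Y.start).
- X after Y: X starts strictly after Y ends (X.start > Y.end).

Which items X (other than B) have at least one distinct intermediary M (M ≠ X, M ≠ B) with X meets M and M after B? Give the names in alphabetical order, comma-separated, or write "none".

Target B = [April 6, April 7].
Intermediaries M with M after B: D, G, K, R, U.
Via D — items with X meets D: none.
Via G — items with X meets G: none.
Via K — items with X meets K: R.
Via R — items with X meets R: none.
Via U — items with X meets U: none.
Union: R.

R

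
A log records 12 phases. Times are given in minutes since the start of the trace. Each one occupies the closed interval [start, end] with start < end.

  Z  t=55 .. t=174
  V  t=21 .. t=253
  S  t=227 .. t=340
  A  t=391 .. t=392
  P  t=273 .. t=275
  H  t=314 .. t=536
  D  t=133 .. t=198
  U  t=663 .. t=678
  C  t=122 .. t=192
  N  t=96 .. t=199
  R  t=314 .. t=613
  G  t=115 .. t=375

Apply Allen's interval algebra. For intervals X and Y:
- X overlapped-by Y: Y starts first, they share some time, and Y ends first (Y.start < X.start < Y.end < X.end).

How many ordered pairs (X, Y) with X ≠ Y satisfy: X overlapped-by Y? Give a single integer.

Checking all 132 ordered pairs for relation 'overlapped-by'; matching pairs in alphabetical order:
(C, Z): C overlapped-by Z ✓
(D, C): D overlapped-by C ✓
(D, Z): D overlapped-by Z ✓
(G, N): G overlapped-by N ✓
(G, V): G overlapped-by V ✓
(G, Z): G overlapped-by Z ✓
(H, G): H overlapped-by G ✓
(H, S): H overlapped-by S ✓
(N, Z): N overlapped-by Z ✓
(R, G): R overlapped-by G ✓
(R, S): R overlapped-by S ✓
(S, V): S overlapped-by V ✓
Count: 12.

12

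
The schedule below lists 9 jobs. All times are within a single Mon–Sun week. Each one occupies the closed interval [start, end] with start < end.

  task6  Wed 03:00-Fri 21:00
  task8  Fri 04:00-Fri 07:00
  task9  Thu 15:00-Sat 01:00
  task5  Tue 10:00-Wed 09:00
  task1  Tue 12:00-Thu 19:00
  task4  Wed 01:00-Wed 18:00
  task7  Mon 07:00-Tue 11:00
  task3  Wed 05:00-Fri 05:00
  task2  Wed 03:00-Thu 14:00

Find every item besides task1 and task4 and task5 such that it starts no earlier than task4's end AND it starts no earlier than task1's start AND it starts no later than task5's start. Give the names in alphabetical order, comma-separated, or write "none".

none

Conditions: its start is no earlier than task4's end (X.start >= Wed 18:00) AND its start is no earlier than task1's start (X.start >= Tue 12:00) AND its start is no later than task5's start (X.start <= Tue 10:00).
task2: start Wed 03:00 >= Wed 18:00? ✗; start Wed 03:00 >= Tue 12:00? ✓; start Wed 03:00 <= Tue 10:00? ✗ → no.
task3: start Wed 05:00 >= Wed 18:00? ✗; start Wed 05:00 >= Tue 12:00? ✓; start Wed 05:00 <= Tue 10:00? ✗ → no.
task6: start Wed 03:00 >= Wed 18:00? ✗; start Wed 03:00 >= Tue 12:00? ✓; start Wed 03:00 <= Tue 10:00? ✗ → no.
task7: start Mon 07:00 >= Wed 18:00? ✗; start Mon 07:00 >= Tue 12:00? ✗; start Mon 07:00 <= Tue 10:00? ✓ → no.
task8: start Fri 04:00 >= Wed 18:00? ✓; start Fri 04:00 >= Tue 12:00? ✓; start Fri 04:00 <= Tue 10:00? ✗ → no.
task9: start Thu 15:00 >= Wed 18:00? ✓; start Thu 15:00 >= Tue 12:00? ✓; start Thu 15:00 <= Tue 10:00? ✗ → no.
Result: none.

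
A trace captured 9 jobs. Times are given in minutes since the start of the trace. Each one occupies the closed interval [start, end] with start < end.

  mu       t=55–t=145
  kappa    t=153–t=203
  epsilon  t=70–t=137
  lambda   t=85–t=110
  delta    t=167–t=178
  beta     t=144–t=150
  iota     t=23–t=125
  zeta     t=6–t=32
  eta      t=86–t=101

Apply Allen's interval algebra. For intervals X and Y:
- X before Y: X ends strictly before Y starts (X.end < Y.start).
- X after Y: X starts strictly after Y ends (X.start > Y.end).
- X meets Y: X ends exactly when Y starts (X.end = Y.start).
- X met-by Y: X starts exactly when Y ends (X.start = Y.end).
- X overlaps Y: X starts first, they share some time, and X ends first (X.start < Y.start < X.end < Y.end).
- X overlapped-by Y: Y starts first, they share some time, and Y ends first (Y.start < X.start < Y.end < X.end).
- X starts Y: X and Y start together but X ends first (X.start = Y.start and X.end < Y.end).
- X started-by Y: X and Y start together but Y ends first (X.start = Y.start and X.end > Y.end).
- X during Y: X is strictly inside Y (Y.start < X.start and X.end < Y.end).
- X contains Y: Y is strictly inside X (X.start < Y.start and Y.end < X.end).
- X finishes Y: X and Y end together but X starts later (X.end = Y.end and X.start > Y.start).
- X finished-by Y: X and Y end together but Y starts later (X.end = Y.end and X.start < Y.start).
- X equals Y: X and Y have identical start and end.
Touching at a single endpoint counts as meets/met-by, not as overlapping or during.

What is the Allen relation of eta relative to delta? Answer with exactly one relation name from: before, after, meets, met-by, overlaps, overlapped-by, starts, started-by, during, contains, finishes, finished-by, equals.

eta = [t=86, t=101]; delta = [t=167, t=178].
Compare endpoints: eta.start < delta.start, eta.start < delta.end, eta.end < delta.start, eta.end < delta.end.
That pattern is 'before'.

before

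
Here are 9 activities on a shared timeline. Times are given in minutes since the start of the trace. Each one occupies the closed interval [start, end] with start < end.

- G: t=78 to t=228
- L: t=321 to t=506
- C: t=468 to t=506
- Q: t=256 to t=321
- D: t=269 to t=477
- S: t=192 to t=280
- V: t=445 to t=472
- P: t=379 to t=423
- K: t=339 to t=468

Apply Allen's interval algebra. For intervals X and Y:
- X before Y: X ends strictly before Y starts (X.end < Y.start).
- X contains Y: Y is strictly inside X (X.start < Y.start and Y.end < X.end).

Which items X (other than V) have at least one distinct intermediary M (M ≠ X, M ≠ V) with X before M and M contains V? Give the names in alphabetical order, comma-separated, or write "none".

G, S

Target V = [t=445, t=472].
Intermediaries M with M contains V: D, L.
Via D — items with X before D: G.
Via L — items with X before L: G, S.
Union: G, S.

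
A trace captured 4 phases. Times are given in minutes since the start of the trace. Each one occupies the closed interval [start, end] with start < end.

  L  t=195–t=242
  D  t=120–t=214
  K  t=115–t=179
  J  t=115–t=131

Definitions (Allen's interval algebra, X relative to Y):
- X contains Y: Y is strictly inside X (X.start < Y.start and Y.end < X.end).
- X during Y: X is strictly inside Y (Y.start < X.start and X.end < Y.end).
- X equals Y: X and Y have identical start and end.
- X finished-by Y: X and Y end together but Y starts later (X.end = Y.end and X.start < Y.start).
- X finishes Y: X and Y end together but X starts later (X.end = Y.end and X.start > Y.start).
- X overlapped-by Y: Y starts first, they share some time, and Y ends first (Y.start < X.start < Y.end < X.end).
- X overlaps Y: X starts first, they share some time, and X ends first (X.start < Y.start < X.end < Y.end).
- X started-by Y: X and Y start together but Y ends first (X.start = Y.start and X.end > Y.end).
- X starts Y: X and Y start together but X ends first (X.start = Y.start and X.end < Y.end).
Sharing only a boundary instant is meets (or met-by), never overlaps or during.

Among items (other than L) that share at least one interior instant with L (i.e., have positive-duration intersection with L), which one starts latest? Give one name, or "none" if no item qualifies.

D

Target L = [t=195, t=242].
D [t=120, t=214] → overlaps → candidate.
J [t=115, t=131] → before → excluded.
K [t=115, t=179] → before → excluded.
Among candidates, latest start is t=120 → D.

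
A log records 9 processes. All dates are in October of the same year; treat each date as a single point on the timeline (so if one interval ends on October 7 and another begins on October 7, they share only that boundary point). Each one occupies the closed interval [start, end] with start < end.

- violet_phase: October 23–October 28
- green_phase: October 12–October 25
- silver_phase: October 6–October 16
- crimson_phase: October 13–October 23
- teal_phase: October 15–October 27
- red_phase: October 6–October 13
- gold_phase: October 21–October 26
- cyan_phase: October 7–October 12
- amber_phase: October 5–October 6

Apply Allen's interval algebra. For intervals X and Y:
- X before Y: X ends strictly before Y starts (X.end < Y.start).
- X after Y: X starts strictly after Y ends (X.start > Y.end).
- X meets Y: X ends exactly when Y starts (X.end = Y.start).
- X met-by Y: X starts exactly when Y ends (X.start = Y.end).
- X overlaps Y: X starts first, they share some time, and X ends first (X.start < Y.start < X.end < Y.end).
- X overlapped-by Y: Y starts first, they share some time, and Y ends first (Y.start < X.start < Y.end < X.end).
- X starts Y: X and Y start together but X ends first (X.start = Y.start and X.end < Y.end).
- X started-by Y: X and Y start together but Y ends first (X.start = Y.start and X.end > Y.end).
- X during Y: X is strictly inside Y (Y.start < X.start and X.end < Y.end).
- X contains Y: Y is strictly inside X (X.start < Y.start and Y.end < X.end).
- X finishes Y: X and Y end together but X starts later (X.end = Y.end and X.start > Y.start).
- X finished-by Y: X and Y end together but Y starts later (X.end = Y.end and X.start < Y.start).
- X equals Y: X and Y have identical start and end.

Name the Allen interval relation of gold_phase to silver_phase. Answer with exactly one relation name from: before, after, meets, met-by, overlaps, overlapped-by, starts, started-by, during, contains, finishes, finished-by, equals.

gold_phase = [October 21, October 26]; silver_phase = [October 6, October 16].
Compare endpoints: gold_phase.start > silver_phase.start, gold_phase.start > silver_phase.end, gold_phase.end > silver_phase.start, gold_phase.end > silver_phase.end.
That pattern is 'after'.

after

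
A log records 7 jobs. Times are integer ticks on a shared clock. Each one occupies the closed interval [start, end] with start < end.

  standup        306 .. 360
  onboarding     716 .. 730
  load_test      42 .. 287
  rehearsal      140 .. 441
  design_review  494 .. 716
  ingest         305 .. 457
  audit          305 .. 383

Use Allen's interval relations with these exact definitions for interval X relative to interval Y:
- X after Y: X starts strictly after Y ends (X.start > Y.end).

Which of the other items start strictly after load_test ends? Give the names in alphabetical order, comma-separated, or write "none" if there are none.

Target load_test = [42, 287].
audit [305, 383] → after → yes.
design_review [494, 716] → after → yes.
ingest [305, 457] → after → yes.
onboarding [716, 730] → after → yes.
rehearsal [140, 441] → overlapped-by → no.
standup [306, 360] → after → yes.
Result: audit, design_review, ingest, onboarding, standup.

audit, design_review, ingest, onboarding, standup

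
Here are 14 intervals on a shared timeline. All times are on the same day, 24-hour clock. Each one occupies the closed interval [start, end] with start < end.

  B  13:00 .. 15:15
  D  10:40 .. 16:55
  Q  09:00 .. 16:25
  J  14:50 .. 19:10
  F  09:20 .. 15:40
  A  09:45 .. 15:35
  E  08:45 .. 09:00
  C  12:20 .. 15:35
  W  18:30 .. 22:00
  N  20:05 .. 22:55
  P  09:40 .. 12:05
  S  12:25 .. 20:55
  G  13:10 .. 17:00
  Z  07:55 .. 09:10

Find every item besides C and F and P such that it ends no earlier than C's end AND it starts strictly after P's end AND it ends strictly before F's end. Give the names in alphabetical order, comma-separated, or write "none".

none

Conditions: its end is no earlier than C's end (X.end >= 15:35) AND its start is strictly after P's end (X.start > 12:05) AND its end is strictly before F's end (X.end < 15:40).
A: end 15:35 >= 15:35? ✓; start 09:45 > 12:05? ✗; end 15:35 < 15:40? ✓ → no.
B: end 15:15 >= 15:35? ✗; start 13:00 > 12:05? ✓; end 15:15 < 15:40? ✓ → no.
D: end 16:55 >= 15:35? ✓; start 10:40 > 12:05? ✗; end 16:55 < 15:40? ✗ → no.
E: end 09:00 >= 15:35? ✗; start 08:45 > 12:05? ✗; end 09:00 < 15:40? ✓ → no.
G: end 17:00 >= 15:35? ✓; start 13:10 > 12:05? ✓; end 17:00 < 15:40? ✗ → no.
J: end 19:10 >= 15:35? ✓; start 14:50 > 12:05? ✓; end 19:10 < 15:40? ✗ → no.
N: end 22:55 >= 15:35? ✓; start 20:05 > 12:05? ✓; end 22:55 < 15:40? ✗ → no.
Q: end 16:25 >= 15:35? ✓; start 09:00 > 12:05? ✗; end 16:25 < 15:40? ✗ → no.
S: end 20:55 >= 15:35? ✓; start 12:25 > 12:05? ✓; end 20:55 < 15:40? ✗ → no.
W: end 22:00 >= 15:35? ✓; start 18:30 > 12:05? ✓; end 22:00 < 15:40? ✗ → no.
Z: end 09:10 >= 15:35? ✗; start 07:55 > 12:05? ✗; end 09:10 < 15:40? ✓ → no.
Result: none.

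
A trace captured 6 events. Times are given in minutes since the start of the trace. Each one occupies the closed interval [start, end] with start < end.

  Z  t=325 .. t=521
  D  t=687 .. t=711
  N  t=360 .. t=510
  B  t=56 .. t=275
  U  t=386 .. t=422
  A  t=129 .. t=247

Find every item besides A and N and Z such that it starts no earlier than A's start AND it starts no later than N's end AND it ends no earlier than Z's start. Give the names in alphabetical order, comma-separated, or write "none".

U

Conditions: its start is no earlier than A's start (X.start >= t=129) AND its start is no later than N's end (X.start <= t=510) AND its end is no earlier than Z's start (X.end >= t=325).
B: start t=56 >= t=129? ✗; start t=56 <= t=510? ✓; end t=275 >= t=325? ✗ → no.
D: start t=687 >= t=129? ✓; start t=687 <= t=510? ✗; end t=711 >= t=325? ✓ → no.
U: start t=386 >= t=129? ✓; start t=386 <= t=510? ✓; end t=422 >= t=325? ✓ → yes.
Result: U.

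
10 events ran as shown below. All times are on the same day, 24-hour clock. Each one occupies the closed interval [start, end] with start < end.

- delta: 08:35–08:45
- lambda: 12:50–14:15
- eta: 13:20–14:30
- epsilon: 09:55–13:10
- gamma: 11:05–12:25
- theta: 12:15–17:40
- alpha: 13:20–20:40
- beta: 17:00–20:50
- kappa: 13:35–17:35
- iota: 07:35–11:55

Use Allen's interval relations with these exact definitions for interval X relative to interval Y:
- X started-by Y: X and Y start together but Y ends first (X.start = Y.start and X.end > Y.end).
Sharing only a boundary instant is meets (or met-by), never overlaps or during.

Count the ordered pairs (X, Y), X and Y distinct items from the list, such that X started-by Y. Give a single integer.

Checking all 90 ordered pairs for relation 'started-by'; matching pairs in alphabetical order:
(alpha, eta): alpha started-by eta ✓
Count: 1.

1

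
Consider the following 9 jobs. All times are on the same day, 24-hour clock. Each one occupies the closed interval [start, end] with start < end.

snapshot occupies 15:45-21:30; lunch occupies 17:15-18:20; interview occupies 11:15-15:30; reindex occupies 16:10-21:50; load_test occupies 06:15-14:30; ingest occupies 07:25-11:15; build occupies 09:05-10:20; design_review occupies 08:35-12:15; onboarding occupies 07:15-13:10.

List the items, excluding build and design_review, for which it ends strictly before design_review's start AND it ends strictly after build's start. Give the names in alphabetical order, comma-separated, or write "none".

Conditions: its end is strictly before design_review's start (X.end < 08:35) AND its end is strictly after build's start (X.end > 09:05).
ingest: end 11:15 < 08:35? ✗; end 11:15 > 09:05? ✓ → no.
interview: end 15:30 < 08:35? ✗; end 15:30 > 09:05? ✓ → no.
load_test: end 14:30 < 08:35? ✗; end 14:30 > 09:05? ✓ → no.
lunch: end 18:20 < 08:35? ✗; end 18:20 > 09:05? ✓ → no.
onboarding: end 13:10 < 08:35? ✗; end 13:10 > 09:05? ✓ → no.
reindex: end 21:50 < 08:35? ✗; end 21:50 > 09:05? ✓ → no.
snapshot: end 21:30 < 08:35? ✗; end 21:30 > 09:05? ✓ → no.
Result: none.

none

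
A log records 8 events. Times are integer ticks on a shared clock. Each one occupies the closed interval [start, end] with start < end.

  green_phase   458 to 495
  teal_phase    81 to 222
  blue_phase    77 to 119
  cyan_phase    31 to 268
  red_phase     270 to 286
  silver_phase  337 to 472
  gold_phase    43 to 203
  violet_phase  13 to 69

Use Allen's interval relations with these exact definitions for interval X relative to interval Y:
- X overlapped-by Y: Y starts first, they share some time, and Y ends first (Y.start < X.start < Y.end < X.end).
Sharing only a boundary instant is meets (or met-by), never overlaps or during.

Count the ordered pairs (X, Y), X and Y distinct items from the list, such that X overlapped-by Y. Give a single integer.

Checking all 56 ordered pairs for relation 'overlapped-by'; matching pairs in alphabetical order:
(cyan_phase, violet_phase): cyan_phase overlapped-by violet_phase ✓
(gold_phase, violet_phase): gold_phase overlapped-by violet_phase ✓
(green_phase, silver_phase): green_phase overlapped-by silver_phase ✓
(teal_phase, blue_phase): teal_phase overlapped-by blue_phase ✓
(teal_phase, gold_phase): teal_phase overlapped-by gold_phase ✓
Count: 5.

5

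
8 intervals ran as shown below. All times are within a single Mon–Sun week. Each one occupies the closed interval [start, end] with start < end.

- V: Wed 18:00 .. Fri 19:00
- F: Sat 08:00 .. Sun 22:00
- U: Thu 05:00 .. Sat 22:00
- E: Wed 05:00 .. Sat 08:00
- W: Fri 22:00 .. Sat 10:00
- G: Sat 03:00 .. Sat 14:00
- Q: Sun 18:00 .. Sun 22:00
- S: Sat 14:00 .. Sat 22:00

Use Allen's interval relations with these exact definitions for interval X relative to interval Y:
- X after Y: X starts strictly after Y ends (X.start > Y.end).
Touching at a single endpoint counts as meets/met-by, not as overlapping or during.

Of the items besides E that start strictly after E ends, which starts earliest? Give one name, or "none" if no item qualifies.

S

Target E = [Wed 05:00, Sat 08:00].
F [Sat 08:00, Sun 22:00] → met-by → excluded.
G [Sat 03:00, Sat 14:00] → overlapped-by → excluded.
Q [Sun 18:00, Sun 22:00] → after → candidate.
S [Sat 14:00, Sat 22:00] → after → candidate.
U [Thu 05:00, Sat 22:00] → overlapped-by → excluded.
V [Wed 18:00, Fri 19:00] → during → excluded.
W [Fri 22:00, Sat 10:00] → overlapped-by → excluded.
Among candidates, earliest start is Sat 14:00 → S.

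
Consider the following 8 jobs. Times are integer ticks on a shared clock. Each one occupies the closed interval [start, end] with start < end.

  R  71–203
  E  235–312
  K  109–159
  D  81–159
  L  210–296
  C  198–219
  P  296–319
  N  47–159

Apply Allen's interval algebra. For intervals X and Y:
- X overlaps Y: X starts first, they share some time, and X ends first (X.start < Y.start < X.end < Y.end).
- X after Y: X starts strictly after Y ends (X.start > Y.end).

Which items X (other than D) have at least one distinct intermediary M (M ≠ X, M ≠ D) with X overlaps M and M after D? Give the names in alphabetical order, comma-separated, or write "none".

Target D = [81, 159].
Intermediaries M with M after D: C, E, L, P.
Via C — items with X overlaps C: R.
Via E — items with X overlaps E: L.
Via L — items with X overlaps L: C.
Via P — items with X overlaps P: E.
Union: C, E, L, R.

C, E, L, R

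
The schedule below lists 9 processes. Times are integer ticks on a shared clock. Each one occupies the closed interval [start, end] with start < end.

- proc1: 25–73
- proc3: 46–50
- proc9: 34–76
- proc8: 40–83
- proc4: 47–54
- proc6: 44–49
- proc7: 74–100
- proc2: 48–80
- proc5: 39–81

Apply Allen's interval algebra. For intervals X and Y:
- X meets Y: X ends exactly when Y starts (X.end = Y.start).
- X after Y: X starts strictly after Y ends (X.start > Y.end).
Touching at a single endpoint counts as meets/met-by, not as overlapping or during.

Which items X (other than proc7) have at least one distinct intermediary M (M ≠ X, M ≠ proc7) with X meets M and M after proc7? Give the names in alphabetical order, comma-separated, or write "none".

none

Target proc7 = [74, 100].
Intermediaries M with M after proc7: none.
Union: none.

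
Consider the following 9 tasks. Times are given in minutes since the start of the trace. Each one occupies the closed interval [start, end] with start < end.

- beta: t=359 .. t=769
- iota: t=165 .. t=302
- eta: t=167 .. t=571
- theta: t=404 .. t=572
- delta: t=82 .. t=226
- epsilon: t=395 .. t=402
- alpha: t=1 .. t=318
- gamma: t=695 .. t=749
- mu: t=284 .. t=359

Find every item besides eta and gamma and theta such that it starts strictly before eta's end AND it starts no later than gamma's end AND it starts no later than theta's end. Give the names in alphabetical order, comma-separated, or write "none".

Conditions: its start is strictly before eta's end (X.start < t=571) AND its start is no later than gamma's end (X.start <= t=749) AND its start is no later than theta's end (X.start <= t=572).
alpha: start t=1 < t=571? ✓; start t=1 <= t=749? ✓; start t=1 <= t=572? ✓ → yes.
beta: start t=359 < t=571? ✓; start t=359 <= t=749? ✓; start t=359 <= t=572? ✓ → yes.
delta: start t=82 < t=571? ✓; start t=82 <= t=749? ✓; start t=82 <= t=572? ✓ → yes.
epsilon: start t=395 < t=571? ✓; start t=395 <= t=749? ✓; start t=395 <= t=572? ✓ → yes.
iota: start t=165 < t=571? ✓; start t=165 <= t=749? ✓; start t=165 <= t=572? ✓ → yes.
mu: start t=284 < t=571? ✓; start t=284 <= t=749? ✓; start t=284 <= t=572? ✓ → yes.
Result: alpha, beta, delta, epsilon, iota, mu.

alpha, beta, delta, epsilon, iota, mu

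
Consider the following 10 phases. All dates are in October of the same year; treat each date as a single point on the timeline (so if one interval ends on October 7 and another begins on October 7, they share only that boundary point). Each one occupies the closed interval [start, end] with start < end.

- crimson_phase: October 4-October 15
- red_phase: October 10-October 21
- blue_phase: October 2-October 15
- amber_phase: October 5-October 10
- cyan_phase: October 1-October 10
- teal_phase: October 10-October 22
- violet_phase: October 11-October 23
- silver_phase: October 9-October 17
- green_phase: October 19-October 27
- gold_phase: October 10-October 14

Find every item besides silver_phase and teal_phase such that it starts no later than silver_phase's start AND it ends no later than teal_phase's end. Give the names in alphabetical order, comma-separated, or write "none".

amber_phase, blue_phase, crimson_phase, cyan_phase

Conditions: its start is no later than silver_phase's start (X.start <= October 9) AND its end is no later than teal_phase's end (X.end <= October 22).
amber_phase: start October 5 <= October 9? ✓; end October 10 <= October 22? ✓ → yes.
blue_phase: start October 2 <= October 9? ✓; end October 15 <= October 22? ✓ → yes.
crimson_phase: start October 4 <= October 9? ✓; end October 15 <= October 22? ✓ → yes.
cyan_phase: start October 1 <= October 9? ✓; end October 10 <= October 22? ✓ → yes.
gold_phase: start October 10 <= October 9? ✗; end October 14 <= October 22? ✓ → no.
green_phase: start October 19 <= October 9? ✗; end October 27 <= October 22? ✗ → no.
red_phase: start October 10 <= October 9? ✗; end October 21 <= October 22? ✓ → no.
violet_phase: start October 11 <= October 9? ✗; end October 23 <= October 22? ✗ → no.
Result: amber_phase, blue_phase, crimson_phase, cyan_phase.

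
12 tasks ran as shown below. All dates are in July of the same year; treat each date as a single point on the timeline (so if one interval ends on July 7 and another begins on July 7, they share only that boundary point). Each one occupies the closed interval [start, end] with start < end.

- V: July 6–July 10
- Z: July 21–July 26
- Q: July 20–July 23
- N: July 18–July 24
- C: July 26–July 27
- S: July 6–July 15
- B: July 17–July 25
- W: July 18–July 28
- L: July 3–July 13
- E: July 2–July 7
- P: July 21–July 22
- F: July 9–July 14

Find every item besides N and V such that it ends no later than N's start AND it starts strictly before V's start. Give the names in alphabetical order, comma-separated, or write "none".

E, L

Conditions: its end is no later than N's start (X.end <= July 18) AND its start is strictly before V's start (X.start < July 6).
B: end July 25 <= July 18? ✗; start July 17 < July 6? ✗ → no.
C: end July 27 <= July 18? ✗; start July 26 < July 6? ✗ → no.
E: end July 7 <= July 18? ✓; start July 2 < July 6? ✓ → yes.
F: end July 14 <= July 18? ✓; start July 9 < July 6? ✗ → no.
L: end July 13 <= July 18? ✓; start July 3 < July 6? ✓ → yes.
P: end July 22 <= July 18? ✗; start July 21 < July 6? ✗ → no.
Q: end July 23 <= July 18? ✗; start July 20 < July 6? ✗ → no.
S: end July 15 <= July 18? ✓; start July 6 < July 6? ✗ → no.
W: end July 28 <= July 18? ✗; start July 18 < July 6? ✗ → no.
Z: end July 26 <= July 18? ✗; start July 21 < July 6? ✗ → no.
Result: E, L.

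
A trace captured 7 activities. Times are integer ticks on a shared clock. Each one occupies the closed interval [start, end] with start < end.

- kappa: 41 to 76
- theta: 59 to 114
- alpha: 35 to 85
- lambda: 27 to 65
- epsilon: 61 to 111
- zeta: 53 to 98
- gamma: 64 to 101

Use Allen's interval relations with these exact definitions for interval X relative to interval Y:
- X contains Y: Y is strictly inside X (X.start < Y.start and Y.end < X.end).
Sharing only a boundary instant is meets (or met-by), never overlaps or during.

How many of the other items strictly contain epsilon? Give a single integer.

1

Target epsilon = [61, 111].
alpha [35, 85] → overlaps → no.
gamma [64, 101] → during → no.
kappa [41, 76] → overlaps → no.
lambda [27, 65] → overlaps → no.
theta [59, 114] → contains → counts.
zeta [53, 98] → overlaps → no.
Total: 1.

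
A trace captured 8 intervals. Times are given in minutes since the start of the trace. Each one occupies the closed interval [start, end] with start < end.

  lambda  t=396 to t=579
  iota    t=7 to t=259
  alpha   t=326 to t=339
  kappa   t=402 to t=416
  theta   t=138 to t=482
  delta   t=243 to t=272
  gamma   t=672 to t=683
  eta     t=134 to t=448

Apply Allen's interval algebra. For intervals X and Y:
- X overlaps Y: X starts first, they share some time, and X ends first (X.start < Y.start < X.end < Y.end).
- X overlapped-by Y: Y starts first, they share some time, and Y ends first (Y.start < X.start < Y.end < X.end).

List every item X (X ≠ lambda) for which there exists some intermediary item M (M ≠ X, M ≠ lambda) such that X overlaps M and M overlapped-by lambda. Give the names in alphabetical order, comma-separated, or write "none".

Target lambda = [t=396, t=579].
Intermediaries M with M overlapped-by lambda: none.
Union: none.

none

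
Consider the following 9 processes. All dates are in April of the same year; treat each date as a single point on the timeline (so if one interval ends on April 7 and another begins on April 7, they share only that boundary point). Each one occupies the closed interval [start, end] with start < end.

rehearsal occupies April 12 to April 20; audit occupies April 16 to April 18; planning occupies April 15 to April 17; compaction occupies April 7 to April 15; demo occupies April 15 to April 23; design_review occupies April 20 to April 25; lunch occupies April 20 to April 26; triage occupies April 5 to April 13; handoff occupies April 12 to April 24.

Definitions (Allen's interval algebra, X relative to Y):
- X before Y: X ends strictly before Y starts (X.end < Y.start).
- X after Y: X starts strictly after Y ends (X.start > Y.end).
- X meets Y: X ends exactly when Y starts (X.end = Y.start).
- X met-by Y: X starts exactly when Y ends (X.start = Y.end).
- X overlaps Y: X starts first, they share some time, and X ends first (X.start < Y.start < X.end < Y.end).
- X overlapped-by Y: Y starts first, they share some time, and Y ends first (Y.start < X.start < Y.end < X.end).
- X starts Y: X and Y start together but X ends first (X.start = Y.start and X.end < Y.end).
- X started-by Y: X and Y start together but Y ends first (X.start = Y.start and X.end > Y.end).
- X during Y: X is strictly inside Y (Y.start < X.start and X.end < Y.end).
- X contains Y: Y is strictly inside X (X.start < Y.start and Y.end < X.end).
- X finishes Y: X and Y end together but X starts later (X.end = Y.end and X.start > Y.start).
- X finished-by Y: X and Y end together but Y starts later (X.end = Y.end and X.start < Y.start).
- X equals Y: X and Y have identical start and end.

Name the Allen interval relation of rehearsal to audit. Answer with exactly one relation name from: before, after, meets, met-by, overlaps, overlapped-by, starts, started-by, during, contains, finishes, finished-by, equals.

rehearsal = [April 12, April 20]; audit = [April 16, April 18].
Compare endpoints: rehearsal.start < audit.start, rehearsal.start < audit.end, rehearsal.end > audit.start, rehearsal.end > audit.end.
That pattern is 'contains'.

contains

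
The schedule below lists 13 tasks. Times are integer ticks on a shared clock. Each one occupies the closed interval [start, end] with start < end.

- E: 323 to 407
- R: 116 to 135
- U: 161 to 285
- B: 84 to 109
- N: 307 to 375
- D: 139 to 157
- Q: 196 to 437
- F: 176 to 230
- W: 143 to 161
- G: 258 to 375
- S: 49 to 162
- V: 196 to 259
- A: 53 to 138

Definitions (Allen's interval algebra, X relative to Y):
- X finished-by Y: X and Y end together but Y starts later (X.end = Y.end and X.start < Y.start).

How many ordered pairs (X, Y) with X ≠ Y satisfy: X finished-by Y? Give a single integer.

1

Checking all 156 ordered pairs for relation 'finished-by'; matching pairs in alphabetical order:
(G, N): G finished-by N ✓
Count: 1.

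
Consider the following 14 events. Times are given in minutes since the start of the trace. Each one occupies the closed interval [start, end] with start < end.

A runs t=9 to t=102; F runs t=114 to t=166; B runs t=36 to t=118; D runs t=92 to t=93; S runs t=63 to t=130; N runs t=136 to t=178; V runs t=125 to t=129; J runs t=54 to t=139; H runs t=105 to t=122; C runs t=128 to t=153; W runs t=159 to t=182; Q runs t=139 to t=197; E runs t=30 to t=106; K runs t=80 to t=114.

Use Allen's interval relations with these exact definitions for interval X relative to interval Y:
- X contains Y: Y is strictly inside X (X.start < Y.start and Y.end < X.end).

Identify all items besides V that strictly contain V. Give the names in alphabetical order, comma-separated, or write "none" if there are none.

Target V = [t=125, t=129].
A [t=9, t=102] → before → no.
B [t=36, t=118] → before → no.
C [t=128, t=153] → overlapped-by → no.
D [t=92, t=93] → before → no.
E [t=30, t=106] → before → no.
F [t=114, t=166] → contains → yes.
H [t=105, t=122] → before → no.
J [t=54, t=139] → contains → yes.
K [t=80, t=114] → before → no.
N [t=136, t=178] → after → no.
Q [t=139, t=197] → after → no.
S [t=63, t=130] → contains → yes.
W [t=159, t=182] → after → no.
Result: F, J, S.

F, J, S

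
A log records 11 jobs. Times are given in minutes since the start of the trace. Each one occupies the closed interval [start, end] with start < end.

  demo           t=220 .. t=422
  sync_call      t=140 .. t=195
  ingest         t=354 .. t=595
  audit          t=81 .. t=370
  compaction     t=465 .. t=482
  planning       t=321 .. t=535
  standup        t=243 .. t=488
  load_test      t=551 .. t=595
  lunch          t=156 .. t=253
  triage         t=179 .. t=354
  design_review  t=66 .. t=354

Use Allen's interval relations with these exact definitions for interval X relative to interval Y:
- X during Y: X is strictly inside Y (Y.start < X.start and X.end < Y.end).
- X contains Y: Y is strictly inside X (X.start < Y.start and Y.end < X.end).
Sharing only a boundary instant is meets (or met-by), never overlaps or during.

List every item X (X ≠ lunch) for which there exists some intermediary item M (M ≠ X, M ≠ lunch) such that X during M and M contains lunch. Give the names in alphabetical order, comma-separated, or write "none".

Target lunch = [t=156, t=253].
Intermediaries M with M contains lunch: audit, design_review.
Via audit — items with X during audit: sync_call, triage.
Via design_review — items with X during design_review: sync_call.
Union: sync_call, triage.

sync_call, triage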